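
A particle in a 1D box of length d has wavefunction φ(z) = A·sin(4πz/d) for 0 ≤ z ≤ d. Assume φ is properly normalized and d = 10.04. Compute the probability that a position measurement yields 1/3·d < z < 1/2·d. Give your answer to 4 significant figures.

P = ∫_{1/3·d}^{1/2·d} |φ(z)|² dz.
Since A² = 1/(d/2), this is the region integral divided by the full normalization integral.
Substituting u = z/d, A² and the length scale cancel in the ratio: P = ∫_{1/3}^{1/2} sin(4·π·u)^2 du / ∫_{0}^{1} sin(4·π·u)^2 du.
Using ∫ sin(4·π·u)^2 du = u/2 - sin(4·π·u)·cos(4·π·u)/(8·π), the numerator is √(3)/(32·π) + 1/12 and the denominator is 1/2.
Evaluating gives P = (√(3)/16 + π/6)/π.

P ≈ 0.2011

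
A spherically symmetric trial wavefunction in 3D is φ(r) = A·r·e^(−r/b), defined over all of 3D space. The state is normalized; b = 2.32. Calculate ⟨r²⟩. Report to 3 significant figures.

The expectation value is the |φ|²-weighted average of r^2: ∫ r^2|φ|² 4πr² dr.
With ∫₀^∞ r^6 e^(−αr) dr = 6!/α^7, the ratio of the moment integral to the normalization integral gives ⟨r²⟩ = 15·b^2/2.
Putting b = 2.32 gives 40.37.

⟨r^2⟩ ≈ 40.4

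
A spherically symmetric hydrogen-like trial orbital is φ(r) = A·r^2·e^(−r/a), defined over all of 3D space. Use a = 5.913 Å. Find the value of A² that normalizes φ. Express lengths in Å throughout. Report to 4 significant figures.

We need A² ∫|f|² 4πr² dr = 1, taking the integral from 0 to ∞.
(Spherical symmetry: dV = 4πr² dr.)
With ∫₀^∞ r^6 e^(−αr) dr = 6!/α^7, with φ = A·r^2·e^(−r/a), the integral evaluates to A²·[45·π·a^7/2].
So A² = (45·π·a^7/2)^(−1).
Substituting a = 5.913 gives A² = 5.5977E-8, so A = 0.00023660.

A^2 ≈ 5.598E-8 Å^(-7)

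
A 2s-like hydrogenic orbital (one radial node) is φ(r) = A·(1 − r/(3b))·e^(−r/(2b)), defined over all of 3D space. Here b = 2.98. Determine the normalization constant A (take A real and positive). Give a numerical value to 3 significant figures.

Require ∫ |φ|² 4πr² dr = 1 over the whole domain.
In 3D with spherical symmetry the volume element is 4πr² dr.
Using ∫₀^∞ rⁿ e^(−αr) dr = n!/αⁿ⁺¹, ∫|φ|² 4πr² dr = A²·(8·π·b^3/3).
Hence A² = 1/[8·π·b^3/3].
Plugging in b = 2.98 yields A = 0.06716.

A ≈ 0.0672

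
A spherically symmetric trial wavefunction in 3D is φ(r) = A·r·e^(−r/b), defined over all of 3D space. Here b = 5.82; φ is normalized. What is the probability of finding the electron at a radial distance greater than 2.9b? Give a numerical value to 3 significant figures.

P = ∫ |φ|² 4πr² dr over r > 2.9b.
The full normalization integral is A²·[3·π·b^5] = 1, fixing A².
Let u = r/b; then A², 4π and the length scale all cancel, so P = ∫_{2.9}^{∞} u^4·e^(-2·u) du ÷ ∫_{0}^{∞} u^4·e^(-2·u) du.
With ∫ u^4·e^(-2·u) du = -(u^4/2 + u^3 + 3·u^2/2 + 3·u/2 + 3/4)·e^(-2·u) + C, the region integral is ≈ 0.23454 and the full one is 3/4.
This evaluates to P = 0.3127.

P ≈ 0.313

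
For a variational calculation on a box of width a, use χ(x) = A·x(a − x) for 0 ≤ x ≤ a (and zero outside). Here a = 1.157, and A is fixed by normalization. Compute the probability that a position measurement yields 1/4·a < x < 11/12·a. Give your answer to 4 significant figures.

P = ∫_{1/4·a}^{11/12·a} |χ(x)|² dx.
Since A² = 1/(a^5/30), this is the region integral divided by the full normalization integral.
In terms of u = x/a (A² and the length scale cancel between numerator and denominator), P = [∫_{1/4}^{11/12} u^2·(1 - u)^2 du] / [∫_{0}^{1} u^2·(1 - u)^2 du].
With ∫ u^2·(1 - u)^2 du = u^3·(6·u^2 - 15·u + 10)/30 + C, the region integral is ≈ 0.0297132 and the full one is 1/30.
Evaluating gives P = 4621/5184.

P ≈ 0.8914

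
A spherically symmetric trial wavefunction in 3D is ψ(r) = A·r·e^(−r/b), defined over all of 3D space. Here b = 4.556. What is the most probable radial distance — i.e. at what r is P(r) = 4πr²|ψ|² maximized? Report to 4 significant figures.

The maximum of P(r) = 4πr²|ψ|² occurs where its derivative vanishes.
This gives r = 2·b.
With b = 4.556, the most probable radial distance is 9.1120.

r ≈ 9.112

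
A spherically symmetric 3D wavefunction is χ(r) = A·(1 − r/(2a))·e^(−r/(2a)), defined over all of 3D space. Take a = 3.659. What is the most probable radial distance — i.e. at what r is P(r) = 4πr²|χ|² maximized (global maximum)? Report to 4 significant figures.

Set d/dr [P(r) = 4πr²|χ|²] = 0 and solve for r > 0.
This gives r = a·(√(5) + 3).
With a = 3.659, the most probable radial distance is 19.159.

r ≈ 19.16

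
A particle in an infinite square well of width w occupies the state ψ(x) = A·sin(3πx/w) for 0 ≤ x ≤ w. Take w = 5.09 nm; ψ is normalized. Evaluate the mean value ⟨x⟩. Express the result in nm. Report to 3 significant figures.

⟨x⟩ = ∫ x |ψ|² dx over the full domain.
Evaluating both integrals, ⟨x⟩ = w/2.
With w = 5.09, ⟨x⟩ = 2.545.

⟨x⟩ ≈ 2.55 nm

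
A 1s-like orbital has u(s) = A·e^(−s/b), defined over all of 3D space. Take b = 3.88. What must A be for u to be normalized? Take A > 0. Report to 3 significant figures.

We need A² ∫|f|² 4πs² ds = 1, taking the integral from 0 to ∞.
The angular integral contributes 4π, leaving ∫₀^∞ s²|u|² ds.
With ∫₀^∞ s^2 e^(−αs) ds = 2!/α^3, carrying out the integral gives A² · π·b^3.
Hence A² = 1/[π·b^3].
Plugging in b = 3.88 yields A = 0.07382.

A ≈ 0.0738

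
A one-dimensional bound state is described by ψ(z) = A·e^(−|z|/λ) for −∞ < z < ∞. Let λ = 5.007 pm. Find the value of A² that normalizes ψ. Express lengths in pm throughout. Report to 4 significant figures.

A^2 ≈ 0.1997 pm^(-1)

The normalization condition is ∫|ψ|² dz = 1 from −∞ to ∞.
Using ∫₀^∞ zⁿ e^(−αz) dz = n!/αⁿ⁺¹, carrying out the integral gives A² · λ.
Setting this equal to 1 gives A² = 1/(λ).
Plugging in λ = 5.007 yields A = 0.44690.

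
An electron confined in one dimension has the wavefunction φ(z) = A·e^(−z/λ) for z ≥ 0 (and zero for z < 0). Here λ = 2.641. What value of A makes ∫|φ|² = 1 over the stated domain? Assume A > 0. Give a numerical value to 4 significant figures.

A ≈ 0.8702

Require ∫ |φ|² dz = 1 over the whole domain.
Recall ∫₀^∞ z^m e^(−z/β) dz = m!·β^(m+1), ∫|φ|² dz = A²·(λ/2).
Setting this equal to 1 gives A² = 1/(λ/2).
With λ = 2.641: A² = 0.75729 and A = 0.87022.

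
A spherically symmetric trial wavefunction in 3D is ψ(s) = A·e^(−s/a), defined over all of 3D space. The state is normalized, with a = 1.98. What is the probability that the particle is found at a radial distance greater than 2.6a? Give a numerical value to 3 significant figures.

P ≈ 0.109

With dV = 4πs²ds, the probability is ∫|ψ|² dV over s > 2.6a.
The full normalization integral is A²·[π·a^3] = 1, fixing A².
Let u = s/a; then A², 4π and the length scale all cancel, so P = ∫_{2.6}^{∞} u^2·e^(-2·u) du ÷ ∫_{0}^{∞} u^2·e^(-2·u) du.
Using ∫ u^2·e^(-2·u) du = -(2·u^2 + 2·u + 1)·e^(-2·u)/4, the numerator is 493·e^(-26/5)/100 and the denominator is 1/4.
Taking the ratio yields P = 0.1088.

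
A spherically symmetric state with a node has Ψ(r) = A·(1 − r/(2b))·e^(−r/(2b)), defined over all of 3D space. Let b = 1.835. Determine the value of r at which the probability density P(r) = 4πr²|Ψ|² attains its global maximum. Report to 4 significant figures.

r ≈ 9.608

The maximum of P(r) = 4πr²|Ψ|² occurs where its derivative vanishes.
This gives r = b·(√(5) + 3).
With b = 1.835, the most probable radial distance is 9.6082.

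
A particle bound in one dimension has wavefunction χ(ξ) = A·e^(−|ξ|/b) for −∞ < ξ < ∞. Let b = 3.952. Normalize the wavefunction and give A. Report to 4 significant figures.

We need A² ∫|f|² dξ = 1, taking the integral from −∞ to ∞.
Using ∫₀^∞ ξⁿ e^(−αξ) dξ = n!/αⁿ⁺¹, the integral (without the A² prefactor) comes out to b.
Setting this equal to 1 gives A² = 1/(b).
With b = 3.952: A² = 0.25304 and A = 0.50303.

A ≈ 0.5030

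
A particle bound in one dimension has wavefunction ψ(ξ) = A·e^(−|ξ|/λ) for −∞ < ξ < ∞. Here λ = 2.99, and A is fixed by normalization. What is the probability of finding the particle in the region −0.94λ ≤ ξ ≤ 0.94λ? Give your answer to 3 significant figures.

P ≈ 0.847

The probability is P = ∫ |ψ|² dξ over [−0.94λ, 0.94λ].
The normalization integral ∫|ψ|²dξ over the whole domain equals λ·A², and A² cancels in the ratio.
Both integrals are even about ξ = 0, so only the ξ ≥ 0 halves are needed (the factors of 2 cancel). Let u = ξ/λ; then A² and the length scale cancel, so P = ∫_{0}^{0.94} e^(-2·u) du ÷ ∫_{0}^{∞} e^(-2·u) du.
With ∫ e^(-2·u) du = -e^(-2·u)/2 + C, the region integral is 1/2 - e^(-47/25)/2 and the full one is 1/2.
This works out to P = 0.8474.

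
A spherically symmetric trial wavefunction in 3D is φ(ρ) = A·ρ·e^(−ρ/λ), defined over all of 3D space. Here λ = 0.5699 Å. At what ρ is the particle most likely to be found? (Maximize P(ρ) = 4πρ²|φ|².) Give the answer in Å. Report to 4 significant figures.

Differentiate P(ρ) = 4πρ²|φ|² with respect to ρ and set to zero.
This gives ρ = 2·λ.
With λ = 0.5699, the most probable radial distance is 1.1398 Å.

ρ ≈ 1.140 Å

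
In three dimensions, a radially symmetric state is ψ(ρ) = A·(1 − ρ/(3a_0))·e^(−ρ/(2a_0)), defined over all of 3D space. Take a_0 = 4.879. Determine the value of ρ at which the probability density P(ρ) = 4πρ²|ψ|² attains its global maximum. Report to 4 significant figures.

ρ ≈ 4.879

Differentiate P(ρ) = 4πρ²|ψ|² with respect to ρ and set to zero.
This gives ρ = a_0.
With a_0 = 4.879, the most probable radial distance is 4.8790.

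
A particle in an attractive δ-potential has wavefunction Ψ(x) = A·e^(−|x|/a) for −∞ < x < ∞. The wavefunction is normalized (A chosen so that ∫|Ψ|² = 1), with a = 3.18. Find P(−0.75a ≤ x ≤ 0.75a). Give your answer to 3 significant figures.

P ≈ 0.777

P = ∫_{−0.75a}^{0.75a} |Ψ(x)|² dx.
With A² fixed by ∫|Ψ|² = 1, i.e. A² = (a)^(−1), substitute and integrate.
By symmetry take twice the x ≥ 0 contribution in numerator and denominator; the 2's cancel. Substituting u = x/a, A² and the length scale cancel in the ratio: P = ∫_{0}^{0.75} e^(-2·u) du / ∫_{0}^{∞} e^(-2·u) du.
An antiderivative of e^(-2·u) is -e^(-2·u)/2; evaluating from 0 to 0.75 gives 1/2 - e^(-3/2)/2, while the full integral is 1/2.
Evaluating gives P = 0.7769.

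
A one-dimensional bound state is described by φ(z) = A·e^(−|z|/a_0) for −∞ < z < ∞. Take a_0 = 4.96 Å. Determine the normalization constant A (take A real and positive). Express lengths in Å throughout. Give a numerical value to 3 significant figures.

Normalization requires ∫|φ|² dz = 1, integrated from −∞ to ∞.
Using ∫₀^∞ zⁿ e^(−αz) dz = n!/αⁿ⁺¹, carrying out the integral gives A² · a_0.
Substituting a_0 = 4.96 gives A² = 0.2016, so A = 0.4490.

A ≈ 0.449 Å^(-1/2)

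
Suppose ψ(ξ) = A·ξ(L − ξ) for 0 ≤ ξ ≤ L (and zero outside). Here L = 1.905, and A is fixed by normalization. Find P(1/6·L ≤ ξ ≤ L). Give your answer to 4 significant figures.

|ψ|² is the probability density, so P = ∫_{1/6·L}^{L} |ψ|² dξ.
With A² fixed by ∫|ψ|² = 1, i.e. A² = (L^5/30)^(−1), substitute and integrate.
Let u = ξ/L; then A² and the length scale cancel, so P = ∫_{1/6}^{1} u^2·(1 - u)^2 du ÷ ∫_{0}^{1} u^2·(1 - u)^2 du.
An antiderivative of u^2·(1 - u)^2 is u^3·(6·u^2 - 15·u + 10)/30; evaluating from 1/6 to 1 gives 125/3888, while the full integral is 1/30.
This works out to P = 625/648.

P ≈ 0.9645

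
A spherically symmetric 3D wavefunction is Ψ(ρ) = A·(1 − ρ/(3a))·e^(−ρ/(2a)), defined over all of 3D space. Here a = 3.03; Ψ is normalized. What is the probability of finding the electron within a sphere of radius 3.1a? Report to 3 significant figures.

P = ∫ |Ψ|² 4πρ² dρ over ρ ≤ 3.1a.
A² is fixed by ∫₀^∞ 4πρ²|Ψ|² dρ = 1, i.e. A² = (8·π·a^3/3)^(−1).
In terms of u = ρ/a (A², 4π and the length scale all cancel between numerator and denominator), P = [∫_{0}^{3.1} u^2·(1 - u/3)^2·e^(-u) du] / [∫_{0}^{∞} u^2·(1 - u/3)^2·e^(-u) du].
Using ∫ u^2·(1 - u/3)^2·e^(-u) du = (-u^4 + 2·u^3 - 3·u^2 - 6·u - 6)·e^(-u)/9, the numerator is ≈ 0.23519 and the denominator is 2/3.
Taking the ratio yields P = 0.3528.

P ≈ 0.353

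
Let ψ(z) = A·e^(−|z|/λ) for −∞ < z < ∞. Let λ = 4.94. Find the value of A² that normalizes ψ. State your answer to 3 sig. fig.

A^2 ≈ 0.202

Require ∫ |ψ|² dz = 1 over the whole domain.
Using ∫₀^∞ zⁿ e^(−αz) dz = n!/αⁿ⁺¹, the integral (without the A² prefactor) comes out to λ.
Hence A² = 1/[λ].
With λ = 4.94: A² = 0.2024 and A = 0.4499.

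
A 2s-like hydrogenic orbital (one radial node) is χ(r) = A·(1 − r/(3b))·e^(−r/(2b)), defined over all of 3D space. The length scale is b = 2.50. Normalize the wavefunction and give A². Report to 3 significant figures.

Require ∫ |χ|² 4πr² dr = 1 over the whole domain.
(Spherical symmetry: dV = 4πr² dr.)
With ∫₀^∞ r^4 e^(−αr) dr = 4!/α^5, the integral (without the A² prefactor) comes out to 8·π·b^3/3.
Setting this equal to 1 gives A² = 1/(8·π·b^3/3).
Plugging in b = 2.50 yields A = 0.08740.

A^2 ≈ 0.00764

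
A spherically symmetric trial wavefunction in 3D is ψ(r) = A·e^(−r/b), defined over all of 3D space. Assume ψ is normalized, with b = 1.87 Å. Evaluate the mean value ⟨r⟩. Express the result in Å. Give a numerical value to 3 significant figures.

⟨r⟩ ≈ 2.81 Å

⟨r⟩ = ∫ r |ψ|² 4πr² dr over the full domain.
Using ∫₀^∞ rⁿ e^(−αr) dr = n!/αⁿ⁺¹, since the A² factors cancel between numerator and denominator, ⟨r⟩ = 3·b/2.
With b = 1.87, ⟨r⟩ = 2.805.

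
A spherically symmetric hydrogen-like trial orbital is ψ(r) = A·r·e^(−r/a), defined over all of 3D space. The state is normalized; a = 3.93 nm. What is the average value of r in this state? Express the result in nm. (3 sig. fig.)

⟨r⟩ ≈ 9.83 nm

By definition ⟨r⟩ = ∫ r |ψ(r)|² 4πr² dr.
Recall ∫₀^∞ r^m e^(−r/β) dr = m!·β^(m+1), the ratio of the moment integral to the normalization integral gives ⟨r⟩ = 5·a/2.
With a = 3.93, ⟨r⟩ = 9.825.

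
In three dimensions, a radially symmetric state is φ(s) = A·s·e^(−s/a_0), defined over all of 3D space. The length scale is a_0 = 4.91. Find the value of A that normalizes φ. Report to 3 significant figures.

A ≈ 0.00610

We need A² ∫|f|² 4πs² ds = 1, taking the integral from 0 to ∞.
With ∫₀^∞ s^4 e^(−αs) ds = 4!/α^5, with φ = A·s·e^(−s/a_0), the integral evaluates to A²·[3·π·a_0^5].
Setting this equal to 1 gives A² = 1/(3·π·a_0^5).
Plugging in a_0 = 4.91 yields A = 0.006098.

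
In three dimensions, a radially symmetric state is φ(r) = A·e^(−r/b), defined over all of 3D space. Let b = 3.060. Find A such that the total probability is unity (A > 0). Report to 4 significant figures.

Normalization requires ∫|φ|² 4πr² dr = 1, integrated from 0 to ∞.
The angular integral contributes 4π, leaving ∫₀^∞ r²|φ|² dr.
Recall ∫₀^∞ r^m e^(−r/β) dr = m!·β^(m+1), the integral (without the A² prefactor) comes out to π·b^3.
So A² = (π·b^3)^(−1).
Plugging in b = 3.060 yields A = 0.10540.

A ≈ 0.1054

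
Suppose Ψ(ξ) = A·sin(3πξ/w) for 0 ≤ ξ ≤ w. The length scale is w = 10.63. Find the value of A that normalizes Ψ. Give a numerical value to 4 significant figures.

A ≈ 0.4338

The normalization condition is ∫|Ψ|² dξ = 1 from 0 to w.
Carrying out the integral gives A² · w/2.
Hence A² = 1/[w/2].
Plugging in w = 10.63 yields A = 0.43376.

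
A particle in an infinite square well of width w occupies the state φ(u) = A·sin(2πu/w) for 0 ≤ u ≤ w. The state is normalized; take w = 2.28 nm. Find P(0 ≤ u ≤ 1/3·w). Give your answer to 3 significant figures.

P = ∫_{0}^{1/3·w} |φ(u)|² du.
The normalization integral ∫|φ|²du over the whole domain equals w/2·A², and A² cancels in the ratio.
Substituting t = u/w, A² and the length scale cancel in the ratio: P = ∫_{0}^{1/3} sin(2·π·t)^2 dt / ∫_{0}^{1} sin(2·π·t)^2 dt.
With ∫ sin(2·π·t)^2 dt = t/2 - sin(4·π·t)/(8·π) + C, the region integral is √(3)/(16·π) + 1/6 and the full one is 1/2.
The result is P = (√(3)/8 + π/3)/π.

P ≈ 0.402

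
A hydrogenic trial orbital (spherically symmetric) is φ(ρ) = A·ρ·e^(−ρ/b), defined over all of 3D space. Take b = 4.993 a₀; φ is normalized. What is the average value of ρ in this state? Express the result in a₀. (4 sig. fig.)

⟨ρ⟩ = ∫ ρ |φ|² 4πρ² dρ over the full domain.
Evaluating both integrals, ⟨ρ⟩ = 5·b/2.
With b = 4.993, ⟨ρ⟩ = 12.483.

⟨ρ⟩ ≈ 12.48 a₀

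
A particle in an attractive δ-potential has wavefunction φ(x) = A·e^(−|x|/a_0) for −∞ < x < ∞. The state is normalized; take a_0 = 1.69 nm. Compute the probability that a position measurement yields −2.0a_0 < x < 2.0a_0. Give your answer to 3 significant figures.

|φ|² is the probability density, so P = ∫_{−2.0a_0}^{2.0a_0} |φ|² dx.
With A² fixed by ∫|φ|² = 1, i.e. A² = (a_0)^(−1), substitute and integrate.
Both integrals are even about x = 0, so only the x ≥ 0 halves are needed (the factors of 2 cancel). Let u = x/a_0; then A² and the length scale cancel, so P = ∫_{0}^{2.0} e^(-2·u) du ÷ ∫_{0}^{∞} e^(-2·u) du.
With ∫ e^(-2·u) du = -e^(-2·u)/2 + C, the region integral is 1/2 - e^(-4)/2 and the full one is 1/2.
This works out to P = 0.9817.

P ≈ 0.982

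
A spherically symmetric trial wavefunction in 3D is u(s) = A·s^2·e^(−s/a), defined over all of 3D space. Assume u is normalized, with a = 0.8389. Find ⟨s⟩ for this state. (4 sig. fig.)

⟨s⟩ ≈ 2.936

The expectation value is the |u|²-weighted average of s: ∫ s|u|² 4πs² ds.
Evaluating both integrals, ⟨s⟩ = 7·a/2.
Putting a = 0.8389 gives 2.9362.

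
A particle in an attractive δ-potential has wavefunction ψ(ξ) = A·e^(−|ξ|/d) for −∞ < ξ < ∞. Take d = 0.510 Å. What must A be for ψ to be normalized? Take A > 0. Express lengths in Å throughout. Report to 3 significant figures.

The normalization condition is ∫|ψ|² dξ = 1 from −∞ to ∞.
∫|ψ|² dξ = A²·(d).
So A² = (d)^(−1).
With d = 0.510: A² = 1.961 and A = 1.400.

A ≈ 1.40 Å^(-1/2)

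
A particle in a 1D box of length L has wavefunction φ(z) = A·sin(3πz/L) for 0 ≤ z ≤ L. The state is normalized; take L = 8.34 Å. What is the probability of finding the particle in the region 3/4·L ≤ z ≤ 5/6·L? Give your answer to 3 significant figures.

P ≈ 0.136

The probability is P = ∫ |φ|² dz over [3/4·L, 5/6·L].
With A² fixed by ∫|φ|² = 1, i.e. A² = (L/2)^(−1), substitute and integrate.
Let u = z/L; then A² and the length scale cancel, so P = ∫_{3/4}^{5/6} sin(3·π·u)^2 du ÷ ∫_{0}^{1} sin(3·π·u)^2 du.
With ∫ sin(3·π·u)^2 du = u/2 - sin(6·π·u)/(12·π) + C, the region integral is 1/(12·π) + 1/24 and the full one is 1/2.
The result is P = (2 + π)/(12·π).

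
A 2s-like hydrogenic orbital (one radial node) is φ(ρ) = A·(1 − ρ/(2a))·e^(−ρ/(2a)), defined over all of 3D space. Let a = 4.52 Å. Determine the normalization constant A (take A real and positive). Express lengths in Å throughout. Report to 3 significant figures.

Require ∫ |φ|² 4πρ² dρ = 1 over the whole domain.
The angular integral contributes 4π, leaving ∫₀^∞ ρ²|φ|² dρ.
Using ∫₀^∞ ρⁿ e^(−αρ) dρ = n!/αⁿ⁺¹, carrying out the integral gives A² · 8·π·a^3.
So A² = (8·π·a^3)^(−1).
With a = 4.52: A² = 0.0004309 and A = 0.02076.

A ≈ 0.0208 Å^(-3/2)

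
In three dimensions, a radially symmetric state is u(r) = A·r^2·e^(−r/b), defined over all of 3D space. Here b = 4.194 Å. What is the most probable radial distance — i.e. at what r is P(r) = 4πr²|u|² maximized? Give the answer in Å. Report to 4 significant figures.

Set d/dr [P(r) = 4πr²|u|²] = 0 and solve for r > 0.
Solving yields r = 3·b.
With b = 4.194, the most probable radial distance is 12.582 Å.

r ≈ 12.58 Å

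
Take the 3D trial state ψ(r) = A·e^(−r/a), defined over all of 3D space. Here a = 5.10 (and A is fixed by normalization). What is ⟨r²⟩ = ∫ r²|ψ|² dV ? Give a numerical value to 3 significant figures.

The expectation value is the |ψ|²-weighted average of r^2: ∫ r^2|ψ|² 4πr² dr.
Using ∫₀^∞ rⁿ e^(−αr) dr = n!/αⁿ⁺¹, the ratio of the moment integral to the normalization integral gives ⟨r²⟩ = 3·a^2.
With a = 5.10, ⟨r^2⟩ = 78.03.

⟨r^2⟩ ≈ 78.0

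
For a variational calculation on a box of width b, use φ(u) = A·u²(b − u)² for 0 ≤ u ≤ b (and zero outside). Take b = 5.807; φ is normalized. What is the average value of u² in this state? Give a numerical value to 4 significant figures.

The expectation value is the |φ|²-weighted average of u^2: ∫ u^2|φ|² du.
The ratio of the moment integral to the normalization integral gives ⟨u²⟩ = 3·b^2/11.
With b = 5.807, ⟨u^2⟩ = 9.1967.

⟨u^2⟩ ≈ 9.197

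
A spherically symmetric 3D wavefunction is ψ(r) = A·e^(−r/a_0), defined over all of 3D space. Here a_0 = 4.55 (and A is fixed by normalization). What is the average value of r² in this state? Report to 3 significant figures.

⟨r^2⟩ ≈ 62.1

The expectation value is the |ψ|²-weighted average of r^2: ∫ r^2|ψ|² 4πr² dr.
Since the A² factors cancel between numerator and denominator, ⟨r²⟩ = 3·a_0^2.
With a_0 = 4.55, ⟨r^2⟩ = 62.11.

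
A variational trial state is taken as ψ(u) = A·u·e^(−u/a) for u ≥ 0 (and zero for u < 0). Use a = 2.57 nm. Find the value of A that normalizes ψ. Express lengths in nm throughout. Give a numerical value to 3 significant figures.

The normalization condition is ∫|ψ|² du = 1 from 0 to ∞.
Recall ∫₀^∞ u^m e^(−u/β) du = m!·β^(m+1), with ψ = A·u·e^(−u/a), the integral evaluates to A²·[a^3/4].
Hence A² = 1/[a^3/4].
Substituting a = 2.57 gives A² = 0.2356, so A = 0.4854.

A ≈ 0.485 nm^(-3/2)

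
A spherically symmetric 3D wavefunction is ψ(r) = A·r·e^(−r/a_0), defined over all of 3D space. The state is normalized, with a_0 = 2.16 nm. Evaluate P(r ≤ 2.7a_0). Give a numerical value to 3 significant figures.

With dV = 4πr²dr, the probability is ∫|ψ|² dV over r ≤ 2.7a_0.
A² is fixed by ∫₀^∞ 4πr²|ψ|² dr = 1, i.e. A² = (3·π·a_0^5)^(−1).
Substituting u = r/a_0, A², 4π and the length scale all cancel in the ratio: P = ∫_{0}^{2.7} u^4·e^(-2·u) du / ∫_{0}^{∞} u^4·e^(-2·u) du.
With ∫ u^4·e^(-2·u) du = -(u^4/2 + u^3 + 3·u^2/2 + 3·u/2 + 3/4)·e^(-2·u) + C, the region integral is ≈ 0.47002 and the full one is 3/4.
The region integral divided by the full integral gives P = 0.6267.

P ≈ 0.627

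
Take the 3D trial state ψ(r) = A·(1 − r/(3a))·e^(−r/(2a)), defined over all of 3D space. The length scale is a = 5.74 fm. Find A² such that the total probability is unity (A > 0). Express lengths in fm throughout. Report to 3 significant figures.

Require ∫ |ψ|² 4πr² dr = 1 over the whole domain.
In 3D with spherical symmetry the volume element is 4πr² dr.
∫|ψ|² 4πr² dr = A²·(8·π·a^3/3).
Hence A² = 1/[8·π·a^3/3].
Plugging in a = 5.74 yields A = 0.02512.

A^2 ≈ 0.000631 fm^(-3)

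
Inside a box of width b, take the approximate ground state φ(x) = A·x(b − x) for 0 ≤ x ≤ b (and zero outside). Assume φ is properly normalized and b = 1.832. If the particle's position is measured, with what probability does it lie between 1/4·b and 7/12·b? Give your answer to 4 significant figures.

P ≈ 0.5499

P = ∫_{1/4·b}^{7/12·b} |φ(x)|² dx.
Since A² = 1/(b^5/30), this is the region integral divided by the full normalization integral.
Substituting u = x/b, A² and the length scale cancel in the ratio: P = ∫_{1/4}^{7/12} u^2·(1 - u)^2 du / ∫_{0}^{1} u^2·(1 - u)^2 du.
With ∫ u^2·(1 - u)^2 du = u^3·(6·u^2 - 15·u + 10)/30 + C, the region integral is ≈ 0.0183288 and the full one is 1/30.
Evaluating gives P = 0.54986.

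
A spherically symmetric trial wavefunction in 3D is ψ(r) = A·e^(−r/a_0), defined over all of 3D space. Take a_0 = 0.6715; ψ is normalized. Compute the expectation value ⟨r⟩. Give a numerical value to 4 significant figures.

⟨r⟩ ≈ 1.007

By definition ⟨r⟩ = ∫ r |ψ(r)|² 4πr² dr.
The ratio of the moment integral to the normalization integral gives ⟨r⟩ = 3·a_0/2.
Putting a_0 = 0.6715 gives 1.0073.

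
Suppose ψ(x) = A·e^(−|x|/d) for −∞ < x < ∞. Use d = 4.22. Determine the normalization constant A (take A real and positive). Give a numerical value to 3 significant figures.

We need A² ∫|f|² dx = 1, taking the integral from −∞ to ∞.
The integral (without the A² prefactor) comes out to d.
Setting this equal to 1 gives A² = 1/(d).
Substituting d = 4.22 gives A² = 0.2370, so A = 0.4868.

A ≈ 0.487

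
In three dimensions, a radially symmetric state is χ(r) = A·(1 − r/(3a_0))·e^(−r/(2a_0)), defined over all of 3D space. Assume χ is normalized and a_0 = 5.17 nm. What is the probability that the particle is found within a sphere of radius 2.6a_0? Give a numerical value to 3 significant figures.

P ≈ 0.351

P = ∫ |χ|² 4πr² dr over r ≤ 2.6a_0.
Normalization gives A² = 1/(8·π·a_0^3/3).
Substituting u = r/a_0, A², 4π and the length scale all cancel in the ratio: P = ∫_{0}^{2.6} u^2·(1 - u/3)^2·e^(-u) du / ∫_{0}^{∞} u^2·(1 - u/3)^2·e^(-u) du.
Using ∫ u^2·(1 - u/3)^2·e^(-u) du = (-u^4 + 2·u^3 - 3·u^2 - 6·u - 6)·e^(-u)/9, the numerator is ≈ 0.23402 and the denominator is 2/3.
The region integral divided by the full integral gives P = 0.3510.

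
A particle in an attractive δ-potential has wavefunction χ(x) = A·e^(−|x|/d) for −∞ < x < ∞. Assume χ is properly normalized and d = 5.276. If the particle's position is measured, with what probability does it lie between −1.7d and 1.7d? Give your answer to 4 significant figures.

P = ∫_{−1.7d}^{1.7d} |χ(x)|² dx.
The normalization integral ∫|χ|²dx over the whole domain equals d·A², and A² cancels in the ratio.
By symmetry take twice the x ≥ 0 contribution in numerator and denominator; the 2's cancel. Substituting u = x/d, A² and the length scale cancel in the ratio: P = ∫_{0}^{1.7} e^(-2·u) du / ∫_{0}^{∞} e^(-2·u) du.
Using ∫ e^(-2·u) du = -e^(-2·u)/2, the numerator is 1/2 - e^(-17/5)/2 and the denominator is 1/2.
Evaluating gives P = 0.96663.

P ≈ 0.9666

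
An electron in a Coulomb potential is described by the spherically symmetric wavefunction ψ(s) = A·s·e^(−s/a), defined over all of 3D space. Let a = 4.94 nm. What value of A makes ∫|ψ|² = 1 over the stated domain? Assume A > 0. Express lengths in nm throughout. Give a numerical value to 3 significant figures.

A ≈ 0.00601 nm^(-5/2)

The normalization condition is ∫|ψ|² 4πs² ds = 1 from 0 to ∞.
The angular integral contributes 4π, leaving ∫₀^∞ s²|ψ|² ds.
With ∫₀^∞ s^4 e^(−αs) ds = 4!/α^5, ∫|ψ|² 4πs² ds = A²·(3·π·a^5).
Hence A² = 1/[3·π·a^5].
Plugging in a = 4.94 yields A = 0.006005.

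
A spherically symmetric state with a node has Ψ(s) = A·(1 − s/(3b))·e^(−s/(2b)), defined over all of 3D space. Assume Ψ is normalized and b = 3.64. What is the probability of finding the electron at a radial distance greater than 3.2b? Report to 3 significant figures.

With dV = 4πs²ds, the probability is ∫|Ψ|² dV over s > 3.2b.
A² is fixed by ∫₀^∞ 4πs²|Ψ|² ds = 1, i.e. A² = (8·π·b^3/3)^(−1).
In terms of u = s/b (A², 4π and the length scale all cancel between numerator and denominator), P = [∫_{3.2}^{∞} u^2·(1 - u/3)^2·e^(-u) du] / [∫_{0}^{∞} u^2·(1 - u/3)^2·e^(-u) du].
Using ∫ u^2·(1 - u/3)^2·e^(-u) du = (-u^4 + 2·u^3 - 3·u^2 - 6·u - 6)·e^(-u)/9, the numerator is 6614·e^(-16/5)/625 and the denominator is 2/3.
This evaluates to P = 0.6470.

P ≈ 0.647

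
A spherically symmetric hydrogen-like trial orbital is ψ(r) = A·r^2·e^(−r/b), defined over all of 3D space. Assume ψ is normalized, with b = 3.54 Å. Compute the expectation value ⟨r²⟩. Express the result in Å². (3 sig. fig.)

By definition ⟨r²⟩ = ∫ r^2 |ψ(r)|² 4πr² dr.
With ∫₀^∞ r^8 e^(−αr) dr = 8!/α^9, the ratio of the moment integral to the normalization integral gives ⟨r²⟩ = 14·b^2.
Putting b = 3.54 gives 175.4.

⟨r^2⟩ ≈ 175 Å^2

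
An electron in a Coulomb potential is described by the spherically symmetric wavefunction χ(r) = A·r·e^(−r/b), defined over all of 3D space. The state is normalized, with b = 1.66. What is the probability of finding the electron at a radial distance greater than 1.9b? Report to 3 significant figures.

Integrate the radial probability density 4πr²|χ|² over r > 1.9b.
A² is fixed by ∫₀^∞ 4πr²|χ|² dr = 1, i.e. A² = (3·π·b^5)^(−1).
Substituting u = r/b, A², 4π and the length scale all cancel in the ratio: P = ∫_{1.9}^{∞} u^4·e^(-2·u) du / ∫_{0}^{∞} u^4·e^(-2·u) du.
Using ∫ u^4·e^(-2·u) du = -(u^4/2 + u^3 + 3·u^2/2 + 3·u/2 + 3/4)·e^(-2·u), the numerator is ≈ 0.50088 and the denominator is 3/4.
The region integral divided by the full integral gives P = 0.6678.

P ≈ 0.668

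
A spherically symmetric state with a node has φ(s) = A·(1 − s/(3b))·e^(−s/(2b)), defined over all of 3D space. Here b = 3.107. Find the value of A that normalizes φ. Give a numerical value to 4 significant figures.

A ≈ 0.06309

Normalization requires ∫|φ|² 4πs² ds = 1, integrated from 0 to ∞.
In 3D with spherical symmetry the volume element is 4πs² ds.
Carrying out the integral gives A² · 8·π·b^3/3.
So A² = (8·π·b^3/3)^(−1).
Substituting b = 3.107 gives A² = 0.0039798, so A = 0.063085.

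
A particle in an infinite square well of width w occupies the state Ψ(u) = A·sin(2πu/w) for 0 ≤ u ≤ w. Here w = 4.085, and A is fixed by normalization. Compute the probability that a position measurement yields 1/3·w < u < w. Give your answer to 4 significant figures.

P = ∫_{1/3·w}^{w} |Ψ(u)|² du.
The normalization integral ∫|Ψ|²du over the whole domain equals w/2·A², and A² cancels in the ratio.
Substituting t = u/w, A² and the length scale cancel in the ratio: P = ∫_{1/3}^{1} sin(2·π·t)^2 dt / ∫_{0}^{1} sin(2·π·t)^2 dt.
An antiderivative of sin(2·π·t)^2 is t/2 - sin(4·π·t)/(8·π); evaluating from 1/3 to 1 gives -√(3)/(16·π) + 1/3, while the full integral is 1/2.
This works out to P = -√(3)/(8·π) + 2/3.

P ≈ 0.5978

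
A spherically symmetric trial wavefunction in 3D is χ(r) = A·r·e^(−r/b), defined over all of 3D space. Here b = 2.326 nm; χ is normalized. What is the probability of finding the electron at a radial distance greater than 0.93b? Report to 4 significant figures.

P ≈ 0.9591

P = ∫ |χ|² 4πr² dr over r > 0.93b.
The full normalization integral is A²·[3·π·b^5] = 1, fixing A².
In terms of u = r/b (A², 4π and the length scale all cancel between numerator and denominator), P = [∫_{0.93}^{∞} u^4·e^(-2·u) du] / [∫_{0}^{∞} u^4·e^(-2·u) du].
An antiderivative of u^4·e^(-2·u) is -(u^4/2 + u^3 + 3·u^2/2 + 3·u/2 + 3/4)·e^(-2·u); evaluating from 0.93 to ∞ gives ≈ 0.719322, while the full integral is 3/4.
This evaluates to P = 0.95910.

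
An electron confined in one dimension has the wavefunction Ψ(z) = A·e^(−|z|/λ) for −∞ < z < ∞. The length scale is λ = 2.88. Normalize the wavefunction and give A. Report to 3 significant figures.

Require ∫ |Ψ|² dz = 1 over the whole domain.
Carrying out the integral gives A² · λ.
Setting this equal to 1 gives A² = 1/(λ).
Substituting λ = 2.88 gives A² = 0.3472, so A = 0.5893.

A ≈ 0.589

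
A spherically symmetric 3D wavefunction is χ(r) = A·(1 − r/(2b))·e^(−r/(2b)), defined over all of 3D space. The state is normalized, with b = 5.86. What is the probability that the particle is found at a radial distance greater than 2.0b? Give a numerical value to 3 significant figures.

P ≈ 0.947

P = ∫ |χ|² 4πr² dr over r > 2.0b.
A² is fixed by ∫₀^∞ 4πr²|χ|² dr = 1, i.e. A² = (8·π·b^3)^(−1).
Substituting u = r/b, A², 4π and the length scale all cancel in the ratio: P = ∫_{2.0}^{∞} u^2·(1 - u/2)^2·e^(-u) du / ∫_{0}^{∞} u^2·(1 - u/2)^2·e^(-u) du.
Using ∫ u^2·(1 - u/2)^2·e^(-u) du = -(u^4/4 + u^2 + 2·u + 2)·e^(-u), the numerator is 14·e^(-2) and the denominator is 2.
This evaluates to P = 0.9473.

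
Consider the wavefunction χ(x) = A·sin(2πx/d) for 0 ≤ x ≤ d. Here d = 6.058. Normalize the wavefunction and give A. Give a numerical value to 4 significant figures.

A ≈ 0.5746

Normalization requires ∫|χ|² dx = 1, integrated from 0 to d.
Carrying out the integral gives A² · d/2.
Hence A² = 1/[d/2].
Substituting d = 6.058 gives A² = 0.33014, so A = 0.57458.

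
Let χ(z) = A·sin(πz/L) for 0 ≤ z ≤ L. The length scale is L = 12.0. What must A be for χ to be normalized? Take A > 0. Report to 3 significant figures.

A ≈ 0.408

We need A² ∫|f|² dz = 1, taking the integral from 0 to L.
Carrying out the integral gives A² · L/2.
Hence A² = 1/[L/2].
Plugging in L = 12.0 yields A = 0.4082.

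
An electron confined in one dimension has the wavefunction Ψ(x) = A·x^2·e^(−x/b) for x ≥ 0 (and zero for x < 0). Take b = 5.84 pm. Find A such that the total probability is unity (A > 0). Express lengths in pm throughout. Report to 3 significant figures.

Normalization requires ∫|Ψ|² dx = 1, integrated from 0 to ∞.
Using ∫₀^∞ xⁿ e^(−αx) dx = n!/αⁿ⁺¹, with Ψ = A·x^2·e^(−x/b), the integral evaluates to A²·[3·b^5/4].
Setting this equal to 1 gives A² = 1/(3·b^5/4).
With b = 5.84: A² = 0.0001963 and A = 0.01401.

A ≈ 0.0140 pm^(-5/2)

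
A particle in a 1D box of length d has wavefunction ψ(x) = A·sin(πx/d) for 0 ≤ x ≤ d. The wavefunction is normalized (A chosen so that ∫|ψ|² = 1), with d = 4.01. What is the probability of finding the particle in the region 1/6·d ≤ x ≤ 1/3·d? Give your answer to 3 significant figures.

The probability is P = ∫ |ψ|² dx over [1/6·d, 1/3·d].
The normalization integral ∫|ψ|²dx over the whole domain equals d/2·A², and A² cancels in the ratio.
Substituting u = x/d, A² and the length scale cancel in the ratio: P = ∫_{1/6}^{1/3} sin(π·u)^2 du / ∫_{0}^{1} sin(π·u)^2 du.
With ∫ sin(π·u)^2 du = u/2 - sin(2·π·u)/(4·π) + C, the region integral is 1/12 and the full one is 1/2.
The result is P = 1/6.

P ≈ 0.167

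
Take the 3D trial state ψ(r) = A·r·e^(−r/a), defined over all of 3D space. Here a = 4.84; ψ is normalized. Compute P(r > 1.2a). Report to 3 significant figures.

P = ∫ |ψ|² 4πr² dr over r > 1.2a.
Normalization gives A² = 1/(3·π·a^5).
Substituting u = r/a, A², 4π and the length scale all cancel in the ratio: P = ∫_{1.2}^{∞} u^4·e^(-2·u) du / ∫_{0}^{∞} u^4·e^(-2·u) du.
An antiderivative of u^4·e^(-2·u) is -(u^4/2 + u^3 + 3·u^2/2 + 3·u/2 + 3/4)·e^(-2·u); evaluating from 1.2 to ∞ gives ≈ 0.67810, while the full integral is 3/4.
Taking the ratio yields P = 0.9041.

P ≈ 0.904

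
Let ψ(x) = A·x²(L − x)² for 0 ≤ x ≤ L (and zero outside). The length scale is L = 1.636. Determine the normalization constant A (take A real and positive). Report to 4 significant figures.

Normalization requires ∫|ψ|² dx = 1, integrated from 0 to L.
Expanding the polynomial and integrating term by term, the integral (without the A² prefactor) comes out to L^9/630.
So A² = (L^9/630)^(−1).
Plugging in L = 1.636 yields A = 2.7393.

A ≈ 2.739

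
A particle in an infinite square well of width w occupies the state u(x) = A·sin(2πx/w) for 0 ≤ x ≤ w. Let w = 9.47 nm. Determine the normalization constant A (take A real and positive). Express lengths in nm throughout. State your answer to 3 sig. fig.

A ≈ 0.460 nm^(-1/2)

We need A² ∫|f|² dx = 1, taking the integral from 0 to w.
Using sin²θ = (1 − cos 2θ)/2, with u = A·sin(2πx/w), the integral evaluates to A²·[w/2].
Setting this equal to 1 gives A² = 1/(w/2).
With w = 9.47: A² = 0.2112 and A = 0.4596.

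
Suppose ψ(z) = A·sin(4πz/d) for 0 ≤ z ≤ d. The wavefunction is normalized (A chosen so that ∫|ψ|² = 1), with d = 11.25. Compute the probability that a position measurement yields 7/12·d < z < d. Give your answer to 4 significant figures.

P ≈ 0.4511

The probability is P = ∫ |ψ|² dz over [7/12·d, d].
With A² fixed by ∫|ψ|² = 1, i.e. A² = (d/2)^(−1), substitute and integrate.
Substituting u = z/d, A² and the length scale cancel in the ratio: P = ∫_{7/12}^{1} sin(4·π·u)^2 du / ∫_{0}^{1} sin(4·π·u)^2 du.
With ∫ sin(4·π·u)^2 du = u/2 - sin(4·π·u)·cos(4·π·u)/(8·π) + C, the region integral is √(3)/(32·π) + 5/24 and the full one is 1/2.
This works out to P = √(3)/(16·π) + 5/12.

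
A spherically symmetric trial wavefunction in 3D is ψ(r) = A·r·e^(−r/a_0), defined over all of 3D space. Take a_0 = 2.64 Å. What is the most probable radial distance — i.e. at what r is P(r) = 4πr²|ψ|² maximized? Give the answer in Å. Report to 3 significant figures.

r ≈ 5.28 Å

Set d/dr [P(r) = 4πr²|ψ|²] = 0 and solve for r > 0.
This gives r = 2·a_0.
With a_0 = 2.64, the most probable radial distance is 5.280 Å.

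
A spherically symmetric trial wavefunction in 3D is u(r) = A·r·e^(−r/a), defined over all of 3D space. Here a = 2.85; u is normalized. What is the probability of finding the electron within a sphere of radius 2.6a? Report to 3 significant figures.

P = ∫ |u|² 4πr² dr over r ≤ 2.6a.
Normalization gives A² = 1/(3·π·a^5).
Substituting t = r/a, A², 4π and the length scale all cancel in the ratio: P = ∫_{0}^{2.6} t^4·e^(-2·t) dt / ∫_{0}^{∞} t^4·e^(-2·t) dt.
An antiderivative of t^4·e^(-2·t) is -(t^4/2 + t^3 + 3·t^2/2 + 3·t/2 + 3/4)·e^(-2·t); evaluating from 0 to 2.6 gives ≈ 0.44540, while the full integral is 3/4.
This evaluates to P = 0.5939.

P ≈ 0.594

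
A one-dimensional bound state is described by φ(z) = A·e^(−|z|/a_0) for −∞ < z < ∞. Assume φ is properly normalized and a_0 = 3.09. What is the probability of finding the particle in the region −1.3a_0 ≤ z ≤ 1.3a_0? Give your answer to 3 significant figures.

P ≈ 0.926

P = ∫_{−1.3a_0}^{1.3a_0} |φ(z)|² dz.
With A² fixed by ∫|φ|² = 1, i.e. A² = (a_0)^(−1), substitute and integrate.
By symmetry take twice the z ≥ 0 contribution in numerator and denominator; the 2's cancel. In terms of u = z/a_0 (A² and the length scale cancel between numerator and denominator), P = [∫_{0}^{1.3} e^(-2·u) du] / [∫_{0}^{∞} e^(-2·u) du].
Using ∫ e^(-2·u) du = -e^(-2·u)/2, the numerator is 1/2 - e^(-13/5)/2 and the denominator is 1/2.
This works out to P = 0.9257.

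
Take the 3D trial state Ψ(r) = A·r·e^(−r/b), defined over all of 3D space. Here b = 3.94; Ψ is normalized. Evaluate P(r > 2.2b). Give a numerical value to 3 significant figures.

P = ∫ |Ψ|² 4πr² dr over r > 2.2b.
A² is fixed by ∫₀^∞ 4πr²|Ψ|² dr = 1, i.e. A² = (3·π·b^5)^(−1).
Substituting u = r/b, A², 4π and the length scale all cancel in the ratio: P = ∫_{2.2}^{∞} u^4·e^(-2·u) du / ∫_{0}^{∞} u^4·e^(-2·u) du.
With ∫ u^4·e^(-2·u) du = -(u^4/2 + u^3 + 3·u^2/2 + 3·u/2 + 3/4)·e^(-2·u) + C, the region integral is ≈ 0.41339 and the full one is 3/4.
Taking the ratio yields P = 0.5512.

P ≈ 0.551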